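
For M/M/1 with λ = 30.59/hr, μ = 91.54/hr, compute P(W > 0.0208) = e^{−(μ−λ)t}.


W ~ Exponential(μ−λ) for M/M/1.
μ − λ = 91.54 − 30.59 = 60.9500
P(W > t) = e^{−(μ−λ)t} = e^{−1.2678} = 0.281461

Final: 0.281461


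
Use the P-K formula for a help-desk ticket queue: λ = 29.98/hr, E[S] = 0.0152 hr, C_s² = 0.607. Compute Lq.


ρ = λ·E[S] = 29.98·0.0152 = 0.4557
Lq = ρ²(1+C_s²)/(2(1−ρ)) = 0.2077·(1+0.607)/(2·0.5443)
= 0.2077·1.6070/1.0886 = 0.30655

Final: 0.30655


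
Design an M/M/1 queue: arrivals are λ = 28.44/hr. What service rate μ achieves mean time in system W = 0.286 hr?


W = 1/(μ−λ) ⇒ μ − λ = 1/W = 1/0.286 = 3.4965
μ = λ + 1/W = 28.44 + 3.4965 = 31.9365 per hr

Final: 31.9365 /hr


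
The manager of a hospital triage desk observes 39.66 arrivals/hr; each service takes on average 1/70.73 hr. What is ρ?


ρ = λ/μ = 39.66/70.73 = 0.5607

Final: 0.5607


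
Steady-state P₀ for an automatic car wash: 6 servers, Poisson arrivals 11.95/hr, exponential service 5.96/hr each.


a = λ/μ = 11.95/5.96 = 2.0050; ρ = a/c = 0.3342
Σ_{k=0}^{5} a^k/k! (terms k=0..5) = 1.00000 + 2.00503 + 2.01008 + 1.34343 + 0.67340 + 0.27004 = 7.30198
Tail: a^6/(6!(1−ρ)) = 64.97254/(720·0.6658) = 0.13553
P₀ = 1/(7.30198 + 0.13553) = 1/7.43751 = 0.134454

Final: 0.134454


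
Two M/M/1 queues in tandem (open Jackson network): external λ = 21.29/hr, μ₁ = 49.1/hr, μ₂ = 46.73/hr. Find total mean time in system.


Each node sees arrival rate λ = 21.29/hr (tandem ⇒ throughput preserved).
W₁ = 1/(μ₁−λ) = 1/(49.1−21.29) = 0.03596 hr
W₂ = 1/(μ₂−λ) = 1/(46.73−21.29) = 0.03931 hr
W_total = W₁ + W₂ = 0.03596 + 0.03931 = 0.07527 hr

Final: 0.07527 hr


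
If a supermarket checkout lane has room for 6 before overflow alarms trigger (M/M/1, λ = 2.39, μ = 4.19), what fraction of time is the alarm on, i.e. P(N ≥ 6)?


ρ = 2.39/4.19 = 0.5704
P(N ≥ n) = ρ^n = 0.5704^6 = 0.034443

Final: 0.034443


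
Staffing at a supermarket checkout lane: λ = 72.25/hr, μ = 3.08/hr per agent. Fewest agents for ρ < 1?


Stability requires cμ > λ ⇔ c > λ/μ.
λ/μ = 72.25/3.08 = 23.4578
Minimum integer c = ⌊23.4578⌋ + 1 = 24
Check: 24·3.08 = 73.92 > 72.25, while 23·3.08 = 70.84 ≤ 72.25

Final: 24 servers


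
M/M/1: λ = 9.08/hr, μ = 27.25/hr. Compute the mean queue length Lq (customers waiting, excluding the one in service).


ρ = 9.08/27.25 = 0.3332
Lq = ρ²/(1−ρ) = 0.1110/0.6668 = 0.1665

Final: 0.1665


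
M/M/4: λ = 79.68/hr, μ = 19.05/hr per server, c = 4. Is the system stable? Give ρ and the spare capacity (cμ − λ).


Total capacity cμ = 4·19.05 = 76.20/hr
ρ = λ/(cμ) = 79.68/76.20 = 1.0457
Stable ⇔ ρ < 1: NO
Spare capacity = cμ − λ = 76.20 − 79.68 = -3.48/hr

Final: ρ = 1.0457; unstable; margin = -3.48/hr


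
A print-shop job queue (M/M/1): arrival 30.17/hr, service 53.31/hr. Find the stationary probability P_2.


ρ = 30.17/53.31 = 0.5659
P_n = (1−ρ)·ρ^n = (1 − 0.5659)·0.5659^2 = 0.4341·0.320283 = 0.139023

Final: 0.139023


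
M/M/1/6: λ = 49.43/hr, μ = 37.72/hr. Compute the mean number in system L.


ρ = 49.43/37.72 = 1.3104
L = ρ[1 − (K+1)ρ^K + Kρ^(K+1)] / [(1−ρ)(1−ρ^(K+1))]
Numerator: 1.3104·(1 − 7·5.064232 + 6·6.636399) = 7.035483
Denominator: (-0.3104)·(-5.636399) = 1.749794
L = 7.035483/1.749794 = 4.0207

Final: 4.0207


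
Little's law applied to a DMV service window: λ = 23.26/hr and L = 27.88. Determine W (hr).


W = L/λ = 27.88/23.26 = 1.1986 hr

Final: 1.1986 hr


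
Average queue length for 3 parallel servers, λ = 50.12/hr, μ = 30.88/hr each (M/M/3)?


a = λ/μ = 1.6231; ρ = a/3 = 0.5410
P₀ = 0.182057
Lq = P₀·a^c·ρ / (c!·(1−ρ)²) = 0.182057·4.27564·0.5410/(6·0.21066)
= 0.33318

Final: 0.33318


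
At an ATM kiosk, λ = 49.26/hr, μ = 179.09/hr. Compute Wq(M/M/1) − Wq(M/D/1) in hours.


ρ = 49.26/179.09 = 0.2751
Wq(M/M/1) = ρ/(μ−λ) = 0.2751/129.83 = 0.002119 hr
Wq(M/D/1) = ρ/(2(μ−λ)) = 0.001059 hr
Savings = 0.002119 − 0.001059 = 0.001059 hr

Final: 0.001059 hr


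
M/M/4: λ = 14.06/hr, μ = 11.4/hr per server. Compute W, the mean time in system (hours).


a = 1.2333; ρ = 0.3083; P₀ = 0.290196
Lq = P₀·a^c·ρ/(c!(1−ρ)²) = 0.01803
Wq = Lq/λ = 0.01803/14.06 = 0.001282 hr
W = Wq + 1/μ = 0.001282 + 0.08772 = 0.08900 hr

Final: 0.08900 hr


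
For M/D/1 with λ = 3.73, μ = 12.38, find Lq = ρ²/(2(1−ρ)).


ρ = 3.73/12.38 = 0.3013
M/D/1: Lq = ρ²/(2(1−ρ)) = 0.09078/(2·0.6987) = 0.06496

Final: 0.06496


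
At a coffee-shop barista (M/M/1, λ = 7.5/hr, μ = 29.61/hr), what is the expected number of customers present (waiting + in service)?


ρ = λ/μ = 7.5/29.61 = 0.2533
L = ρ/(1−ρ) = 0.2533/(1 − 0.2533) = 0.2533/0.7467 = 0.3392

Final: 0.3392


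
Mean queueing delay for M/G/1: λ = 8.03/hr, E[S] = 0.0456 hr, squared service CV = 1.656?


ρ = λ·E[S] = 8.03·0.0456 = 0.3662
E[S²] = E[S]²(1+C_s²) = 0.0456²·(1+1.656) = 0.005523
Wq = λ·E[S²]/(2(1−ρ)) = 8.03·0.005523/(2·0.6338) = 0.03498 hr

Final: 0.03498 hr


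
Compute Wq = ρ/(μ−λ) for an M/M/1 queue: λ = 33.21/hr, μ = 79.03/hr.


ρ = 33.21/79.03 = 0.4202
Wq = ρ/(μ−λ) = 0.4202/(79.03 − 33.21) = 0.4202/45.82 = 0.009171 hr

Final: 0.009171 hr


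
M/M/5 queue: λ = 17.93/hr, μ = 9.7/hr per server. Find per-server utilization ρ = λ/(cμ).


ρ = λ/(cμ) = 17.93/(5·9.7) = 17.93/48.50 = 0.3697

Final: 0.3697


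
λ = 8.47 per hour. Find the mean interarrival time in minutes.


Mean interarrival time = 1/λ = 1/8.47 hour = 0.11806 hour
In minutes: 0.11806 × 60 = 7.0838 min

Final: 7.0838 min


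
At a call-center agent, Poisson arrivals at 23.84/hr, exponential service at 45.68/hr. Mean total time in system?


W = 1/(μ−λ) = 1/(45.68 − 23.84) = 1/21.84 = 0.04579 hr

Final: 0.04579 hr


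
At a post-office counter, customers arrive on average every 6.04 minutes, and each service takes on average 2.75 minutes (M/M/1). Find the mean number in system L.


λ = 60/6.04 = 9.9338 /hr
μ = 60/2.75 = 21.8182 /hr
ρ = λ/μ = 9.9338/21.8182 = 0.4553
L = ρ/(1−ρ) = 0.4553/0.5447 = 0.8359

Final: 0.8359


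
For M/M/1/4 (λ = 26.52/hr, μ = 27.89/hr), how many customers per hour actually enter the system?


ρ = 0.9509; P_K = (1−ρ)ρ^4/(1−ρ^5) = 0.180376
λ_eff = λ(1 − P_K) = 26.52·(1 − 0.180376) = 26.52·0.819624 = 21.7364 /hr

Final: 21.7364 /hr


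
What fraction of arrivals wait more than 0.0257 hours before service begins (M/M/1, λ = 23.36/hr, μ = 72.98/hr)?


ρ = 23.36/72.98 = 0.3201
P(Wq > t) = ρ·e^{−(μ−λ)t} = 0.3201·e^{−1.2752}
= 0.3201·0.279366 = 0.089421

Final: 0.089421


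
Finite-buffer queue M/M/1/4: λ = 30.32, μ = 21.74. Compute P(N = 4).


ρ = λ/μ = 30.32/21.74 = 1.3947
P_K = (1−ρ)ρ^K/(1−ρ^(K+1)) = (-0.3947·3.783368)/(1 − 5.276528)
= -1.493160/-4.276528 = 0.349152

Final: 0.349152


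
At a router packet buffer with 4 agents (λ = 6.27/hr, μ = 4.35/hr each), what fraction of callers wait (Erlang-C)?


a = λ/μ = 1.4414; ρ = a/4 = 0.3603
P₀ = 0.234718 (from M/M/c formula)
C(c,a) = [a^c/(c!(1−ρ))]·P₀ = [4.31632/(24·0.6397)]·0.234718
= 0.28116·0.234718 = 0.065994

Final: 0.065994


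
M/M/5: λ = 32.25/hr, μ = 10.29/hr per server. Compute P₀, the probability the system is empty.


a = λ/μ = 32.25/10.29 = 3.1341; ρ = a/c = 0.6268
Σ_{k=0}^{4} a^k/k! (terms k=0..4) = 1.00000 + 3.13411 + 4.91133 + 5.13088 + 4.02019 = 18.19650
Tail: a^5/(5!(1−ρ)) = 302.39299/(120·0.3732) = 6.75266
P₀ = 1/(18.19650 + 6.75266) = 1/24.94916 = 0.040082

Final: 0.040082


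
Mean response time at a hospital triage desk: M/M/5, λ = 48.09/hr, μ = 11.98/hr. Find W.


a = 4.0142; ρ = 0.8028; P₀ = 0.012703
Lq = P₀·a^c·ρ/(c!(1−ρ)²) = 2.27866
Wq = Lq/λ = 2.27866/48.09 = 0.04738 hr
W = Wq + 1/μ = 0.04738 + 0.08347 = 0.13086 hr

Final: 0.13086 hr


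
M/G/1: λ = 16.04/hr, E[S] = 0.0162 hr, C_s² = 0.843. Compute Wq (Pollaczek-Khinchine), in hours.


ρ = λ·E[S] = 16.04·0.0162 = 0.2598
E[S²] = E[S]²(1+C_s²) = 0.0162²·(1+0.843) = 0.0004837
Wq = λ·E[S²]/(2(1−ρ)) = 16.04·0.0004837/(2·0.7402) = 0.005241 hr

Final: 0.005241 hr


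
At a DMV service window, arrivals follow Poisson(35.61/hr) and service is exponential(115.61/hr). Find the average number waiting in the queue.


ρ = 35.61/115.61 = 0.3080
Lq = ρ²/(1−ρ) = 0.09488/0.6920 = 0.1371

Final: 0.1371


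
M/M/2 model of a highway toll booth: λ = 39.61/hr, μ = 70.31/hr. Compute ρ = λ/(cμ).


ρ = λ/(cμ) = 39.61/(2·70.31) = 39.61/140.62 = 0.2817

Final: 0.2817


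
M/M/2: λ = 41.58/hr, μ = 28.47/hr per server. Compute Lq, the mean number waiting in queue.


a = λ/μ = 1.4605; ρ = a/2 = 0.7302
P₀ = 0.155907
Lq = P₀·a^c·ρ / (c!·(1−ρ)²) = 0.155907·2.13302·0.7302/(2·0.07277)
= 1.66859

Final: 1.66859


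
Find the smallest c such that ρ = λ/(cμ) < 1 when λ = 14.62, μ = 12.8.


Stability requires cμ > λ ⇔ c > λ/μ.
λ/μ = 14.62/12.8 = 1.1422
Minimum integer c = ⌊1.1422⌋ + 1 = 2
Check: 2·12.8 = 25.60 > 14.62, while 1·12.8 = 12.80 ≤ 14.62

Final: 2 servers


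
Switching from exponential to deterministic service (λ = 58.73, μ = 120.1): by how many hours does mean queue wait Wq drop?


ρ = 58.73/120.1 = 0.4890
Wq(M/M/1) = ρ/(μ−λ) = 0.4890/61.37 = 0.007968 hr
Wq(M/D/1) = ρ/(2(μ−λ)) = 0.003984 hr
Savings = 0.007968 − 0.003984 = 0.003984 hr

Final: 0.003984 hr


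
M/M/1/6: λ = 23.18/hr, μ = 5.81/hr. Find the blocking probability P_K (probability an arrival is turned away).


ρ = λ/μ = 23.18/5.81 = 3.9897
P_K = (1−ρ)ρ^K/(1−ρ^(K+1)) = (-2.9897·4032.958894)/(1 − 16090.187117)
= -12057.228224/-16089.187117 = 0.749399

Final: 0.749399


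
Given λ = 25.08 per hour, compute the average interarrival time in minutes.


Mean interarrival time = 1/λ = 1/25.08 hour = 0.03987 hour
In minutes: 0.03987 × 60 = 2.3923 min

Final: 2.3923 min


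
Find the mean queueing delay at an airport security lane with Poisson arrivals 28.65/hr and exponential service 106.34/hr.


ρ = 28.65/106.34 = 0.2694
Wq = ρ/(μ−λ) = 0.2694/(106.34 − 28.65) = 0.2694/77.69 = 0.003468 hr

Final: 0.003468 hr


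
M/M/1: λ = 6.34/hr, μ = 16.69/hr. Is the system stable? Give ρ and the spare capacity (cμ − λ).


Total capacity cμ = 1·16.69 = 16.69/hr
ρ = λ/(cμ) = 6.34/16.69 = 0.3799
Stable ⇔ ρ < 1: YES
Spare capacity = cμ − λ = 16.69 − 6.34 = 10.35/hr

Final: ρ = 0.3799; stable; margin = 10.35/hr


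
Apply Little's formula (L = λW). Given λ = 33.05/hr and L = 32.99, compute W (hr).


W = L/λ = 32.99/33.05 = 0.9982 hr

Final: 0.9982 hr


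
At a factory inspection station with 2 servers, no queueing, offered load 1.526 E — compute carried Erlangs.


B(2,1.526) = 0.315510 (Erlang-B)
Carried load = a(1 − B) = 1.526·(1 − 0.315510) = 1.526·0.684490 = 1.0445 E

Final: 1.0445 Erlangs


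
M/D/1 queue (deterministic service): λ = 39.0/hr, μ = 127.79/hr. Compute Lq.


ρ = 39.0/127.79 = 0.3052
M/D/1: Lq = ρ²/(2(1−ρ)) = 0.09314/(2·0.6948) = 0.06703

Final: 0.06703


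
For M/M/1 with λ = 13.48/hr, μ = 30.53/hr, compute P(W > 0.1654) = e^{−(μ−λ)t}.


W ~ Exponential(μ−λ) for M/M/1.
μ − λ = 30.53 − 13.48 = 17.0500
P(W > t) = e^{−(μ−λ)t} = e^{−2.8201} = 0.059602

Final: 0.059602


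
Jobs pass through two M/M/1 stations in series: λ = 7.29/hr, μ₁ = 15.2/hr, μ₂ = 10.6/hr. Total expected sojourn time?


Each node sees arrival rate λ = 7.29/hr (tandem ⇒ throughput preserved).
W₁ = 1/(μ₁−λ) = 1/(15.2−7.29) = 0.12642 hr
W₂ = 1/(μ₂−λ) = 1/(10.6−7.29) = 0.30211 hr
W_total = W₁ + W₂ = 0.12642 + 0.30211 = 0.42854 hr

Final: 0.42854 hr


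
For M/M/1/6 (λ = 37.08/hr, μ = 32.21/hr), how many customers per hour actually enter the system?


ρ = 1.1512; P_K = (1−ρ)ρ^6/(1−ρ^7) = 0.209541
λ_eff = λ(1 − P_K) = 37.08·(1 − 0.209541) = 37.08·0.790459 = 29.3102 /hr

Final: 29.3102 /hr


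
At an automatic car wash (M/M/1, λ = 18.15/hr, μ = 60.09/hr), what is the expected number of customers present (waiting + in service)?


ρ = λ/μ = 18.15/60.09 = 0.3020
L = ρ/(1−ρ) = 0.3020/(1 − 0.3020) = 0.3020/0.6980 = 0.4328

Final: 0.4328


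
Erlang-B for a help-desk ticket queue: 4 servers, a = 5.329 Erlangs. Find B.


B(c,a) = (a^c/c!) / Σ_{k=0}^{c} a^k/k!
a^4/4! = 33.602504
Σ terms (k=0..4): 1.00000 + 5.32900 + 14.19912 + 25.22237 + 33.60250 = 79.352995
B = 33.602504/79.352995 = 0.423456

Final: 0.423456


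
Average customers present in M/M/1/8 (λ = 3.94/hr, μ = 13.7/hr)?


ρ = 3.94/13.7 = 0.2876
L = ρ[1 − (K+1)ρ^K + Kρ^(K+1)] / [(1−ρ)(1−ρ^(K+1))]
Numerator: 0.2876·(1 − 9·0.00004680 + 8·0.00001346) = 0.287501
Denominator: (0.7124)·(0.999987) = 0.712399
L = 0.287501/0.712399 = 0.4036

Final: 0.4036


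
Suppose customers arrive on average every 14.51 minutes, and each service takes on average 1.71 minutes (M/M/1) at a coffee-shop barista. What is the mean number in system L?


λ = 60/14.51 = 4.1351 /hr
μ = 60/1.71 = 35.0877 /hr
ρ = λ/μ = 4.1351/35.0877 = 0.1178
L = ρ/(1−ρ) = 0.1178/0.8822 = 0.1336

Final: 0.1336


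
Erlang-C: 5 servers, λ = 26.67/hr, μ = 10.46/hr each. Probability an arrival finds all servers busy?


a = λ/μ = 2.5497; ρ = a/5 = 0.5099
P₀ = 0.076009 (from M/M/c formula)
C(c,a) = [a^c/(c!(1−ρ))]·P₀ = [107.75977/(120·0.4901)]·0.076009
= 1.83243·0.076009 = 0.139282

Final: 0.139282


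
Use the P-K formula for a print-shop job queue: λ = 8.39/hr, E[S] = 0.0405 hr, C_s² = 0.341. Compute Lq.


ρ = λ·E[S] = 8.39·0.0405 = 0.3398
Lq = ρ²(1+C_s²)/(2(1−ρ)) = 0.1155·(1+0.341)/(2·0.6602)
= 0.1155·1.3410/1.3204 = 0.11726

Final: 0.11726


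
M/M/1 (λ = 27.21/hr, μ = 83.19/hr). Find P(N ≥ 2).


ρ = 27.21/83.19 = 0.3271
P(N ≥ n) = ρ^n = 0.3271^2 = 0.106983

Final: 0.106983


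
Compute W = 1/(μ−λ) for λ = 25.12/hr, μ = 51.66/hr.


W = 1/(μ−λ) = 1/(51.66 − 25.12) = 1/26.54 = 0.03768 hr

Final: 0.03768 hr


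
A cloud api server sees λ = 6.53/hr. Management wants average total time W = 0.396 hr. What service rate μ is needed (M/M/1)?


W = 1/(μ−λ) ⇒ μ − λ = 1/W = 1/0.396 = 2.5253
μ = λ + 1/W = 6.53 + 2.5253 = 9.0553 per hr

Final: 9.0553 /hr


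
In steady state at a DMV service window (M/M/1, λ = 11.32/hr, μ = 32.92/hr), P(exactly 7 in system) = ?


ρ = 11.32/32.92 = 0.3439
P_n = (1−ρ)·ρ^n = (1 − 0.3439)·0.3439^7 = 0.6561·0.0005685 = 0.0003730

Final: 0.0003730


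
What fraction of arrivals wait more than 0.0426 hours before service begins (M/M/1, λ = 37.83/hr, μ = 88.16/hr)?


ρ = 37.83/88.16 = 0.4291
P(Wq > t) = ρ·e^{−(μ−λ)t} = 0.4291·e^{−2.1441}
= 0.4291·0.117178 = 0.050282

Final: 0.050282


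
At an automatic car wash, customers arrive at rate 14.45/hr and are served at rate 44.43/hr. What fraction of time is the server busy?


ρ = λ/μ = 14.45/44.43 = 0.3252

Final: 0.3252


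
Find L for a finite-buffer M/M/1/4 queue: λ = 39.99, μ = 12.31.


ρ = 39.99/12.31 = 3.2486
L = ρ[1 − (K+1)ρ^K + Kρ^(K+1)] / [(1−ρ)(1−ρ^(K+1))]
Numerator: 3.2486·(1 − 5·111.371330 + 4·361.798495) = 2895.579196
Denominator: (-2.2486)·(-360.798495) = 811.283700
L = 2895.579196/811.283700 = 3.5691

Final: 3.5691


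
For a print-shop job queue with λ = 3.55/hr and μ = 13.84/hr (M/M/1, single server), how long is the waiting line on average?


ρ = 3.55/13.84 = 0.2565
Lq = ρ²/(1−ρ) = 0.06579/0.7435 = 0.08849

Final: 0.08849


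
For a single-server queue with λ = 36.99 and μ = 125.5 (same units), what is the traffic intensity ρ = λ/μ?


ρ = λ/μ = 36.99/125.5 = 0.2947

Final: 0.2947


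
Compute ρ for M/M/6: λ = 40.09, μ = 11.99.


ρ = λ/(cμ) = 40.09/(6·11.99) = 40.09/71.94 = 0.5573

Final: 0.5573


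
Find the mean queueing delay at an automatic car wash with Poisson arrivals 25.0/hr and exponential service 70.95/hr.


ρ = 25.0/70.95 = 0.3524
Wq = ρ/(μ−λ) = 0.3524/(70.95 − 25.0) = 0.3524/45.95 = 0.007668 hr

Final: 0.007668 hr


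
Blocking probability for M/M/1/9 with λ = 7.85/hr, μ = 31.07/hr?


ρ = λ/μ = 7.85/31.07 = 0.2527
P_K = (1−ρ)ρ^K/(1−ρ^(K+1)) = (0.7473·0.000004195)/(1 − 0.000001060)
= 0.000003135/0.999999 = 0.000003135

Final: 0.000003135


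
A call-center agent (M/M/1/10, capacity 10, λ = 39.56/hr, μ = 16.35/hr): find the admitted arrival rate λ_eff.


ρ = 2.4196; P_K = (1−ρ)ρ^10/(1−ρ^11) = 0.586739
λ_eff = λ(1 − P_K) = 39.56·(1 − 0.586739) = 39.56·0.413261 = 16.3486 /hr

Final: 16.3486 /hr


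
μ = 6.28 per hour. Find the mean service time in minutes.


Mean service time = 1/μ = 1/6.28 hour = 0.15924 hour
In minutes: 0.15924 × 60 = 9.5541 min

Final: 9.5541 min


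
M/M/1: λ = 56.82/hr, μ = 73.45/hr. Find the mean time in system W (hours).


W = 1/(μ−λ) = 1/(73.45 − 56.82) = 1/16.63 = 0.06013 hr

Final: 0.06013 hr


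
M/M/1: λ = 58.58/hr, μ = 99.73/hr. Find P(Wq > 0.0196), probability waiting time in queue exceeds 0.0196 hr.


ρ = 58.58/99.73 = 0.5874
P(Wq > t) = ρ·e^{−(μ−λ)t} = 0.5874·e^{−0.8065}
= 0.5874·0.446400 = 0.262209

Final: 0.262209


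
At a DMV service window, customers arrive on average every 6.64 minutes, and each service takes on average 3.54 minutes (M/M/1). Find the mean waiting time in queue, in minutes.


λ = 60/6.64 = 9.0361 /hr
μ = 60/3.54 = 16.9492 /hr
ρ = λ/μ = 9.0361/16.9492 = 0.5331
Wq = ρ/(μ−λ) = 0.5331/(16.9492−9.0361) = 0.06737 hr
In minutes: 0.06737·60 = 4.042 min

Final: 4.042 min


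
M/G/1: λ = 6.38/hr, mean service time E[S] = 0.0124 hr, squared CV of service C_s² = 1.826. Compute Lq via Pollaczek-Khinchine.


ρ = λ·E[S] = 6.38·0.0124 = 0.07911
Lq = ρ²(1+C_s²)/(2(1−ρ)) = 0.006259·(1+1.826)/(2·0.9209)
= 0.006259·2.8260/1.8418 = 0.009603

Final: 0.009603


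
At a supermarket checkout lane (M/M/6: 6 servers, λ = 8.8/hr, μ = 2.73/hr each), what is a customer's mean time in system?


a = 3.2234; ρ = 0.5372; P₀ = 0.038810
Lq = P₀·a^c·ρ/(c!(1−ρ)²) = 0.15170
Wq = Lq/λ = 0.15170/8.8 = 0.01724 hr
W = Wq + 1/μ = 0.01724 + 0.36630 = 0.38354 hr

Final: 0.38354 hr


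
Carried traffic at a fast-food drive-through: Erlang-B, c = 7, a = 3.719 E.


B(7,3.719) = 0.049135 (Erlang-B)
Carried load = a(1 − B) = 3.719·(1 − 0.049135) = 3.719·0.950865 = 3.5363 E

Final: 3.5363 Erlangs


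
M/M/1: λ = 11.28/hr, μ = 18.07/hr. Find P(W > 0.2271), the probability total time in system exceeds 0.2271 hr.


W ~ Exponential(μ−λ) for M/M/1.
μ − λ = 18.07 − 11.28 = 6.7900
P(W > t) = e^{−(μ−λ)t} = e^{−1.5420} = 0.213951

Final: 0.213951


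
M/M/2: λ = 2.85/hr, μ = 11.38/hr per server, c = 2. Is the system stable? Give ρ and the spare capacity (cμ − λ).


Total capacity cμ = 2·11.38 = 22.76/hr
ρ = λ/(cμ) = 2.85/22.76 = 0.1252
Stable ⇔ ρ < 1: YES
Spare capacity = cμ − λ = 22.76 − 2.85 = 19.91/hr

Final: ρ = 0.1252; stable; margin = 19.91/hr


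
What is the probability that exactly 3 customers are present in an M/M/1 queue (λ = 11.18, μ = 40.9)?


ρ = 11.18/40.9 = 0.2733
P_n = (1−ρ)·ρ^n = (1 − 0.2733)·0.2733^3 = 0.7267·0.020425 = 0.014842

Final: 0.014842


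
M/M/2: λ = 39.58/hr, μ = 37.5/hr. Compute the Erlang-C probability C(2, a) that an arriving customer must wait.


a = λ/μ = 1.0555; ρ = a/2 = 0.5277
P₀ = 0.309129 (from M/M/c formula)
C(c,a) = [a^c/(c!(1−ρ))]·P₀ = [1.11401/(2·0.4723)]·0.309129
= 1.17943·0.309129 = 0.364596

Final: 0.364596


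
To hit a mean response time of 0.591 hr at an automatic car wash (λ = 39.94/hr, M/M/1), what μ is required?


W = 1/(μ−λ) ⇒ μ − λ = 1/W = 1/0.591 = 1.6920
μ = λ + 1/W = 39.94 + 1.6920 = 41.6320 per hr

Final: 41.6320 /hr


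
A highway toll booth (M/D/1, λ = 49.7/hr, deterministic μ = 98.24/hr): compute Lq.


ρ = 49.7/98.24 = 0.5059
M/D/1: Lq = ρ²/(2(1−ρ)) = 0.2559/(2·0.4941) = 0.25900

Final: 0.25900


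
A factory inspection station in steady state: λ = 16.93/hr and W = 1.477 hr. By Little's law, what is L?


L = λW = 16.93·1.477 = 25.0056

Final: 25.0056


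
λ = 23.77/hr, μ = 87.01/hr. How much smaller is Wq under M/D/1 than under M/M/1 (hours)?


ρ = 23.77/87.01 = 0.2732
Wq(M/M/1) = ρ/(μ−λ) = 0.2732/63.24 = 0.004320 hr
Wq(M/D/1) = ρ/(2(μ−λ)) = 0.002160 hr
Savings = 0.004320 − 0.002160 = 0.002160 hr

Final: 0.002160 hr


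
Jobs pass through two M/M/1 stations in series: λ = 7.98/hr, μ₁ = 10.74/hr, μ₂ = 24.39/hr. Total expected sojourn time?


Each node sees arrival rate λ = 7.98/hr (tandem ⇒ throughput preserved).
W₁ = 1/(μ₁−λ) = 1/(10.74−7.98) = 0.36232 hr
W₂ = 1/(μ₂−λ) = 1/(24.39−7.98) = 0.06094 hr
W_total = W₁ + W₂ = 0.36232 + 0.06094 = 0.42326 hr

Final: 0.42326 hr


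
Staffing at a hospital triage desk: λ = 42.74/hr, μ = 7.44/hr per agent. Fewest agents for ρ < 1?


Stability requires cμ > λ ⇔ c > λ/μ.
λ/μ = 42.74/7.44 = 5.7446
Minimum integer c = ⌊5.7446⌋ + 1 = 6
Check: 6·7.44 = 44.64 > 42.74, while 5·7.44 = 37.20 ≤ 42.74

Final: 6 servers


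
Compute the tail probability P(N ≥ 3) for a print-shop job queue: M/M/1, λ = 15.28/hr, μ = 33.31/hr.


ρ = 15.28/33.31 = 0.4587
P(N ≥ n) = ρ^n = 0.4587^3 = 0.096526

Final: 0.096526


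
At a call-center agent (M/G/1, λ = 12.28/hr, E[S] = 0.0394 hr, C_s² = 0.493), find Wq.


ρ = λ·E[S] = 12.28·0.0394 = 0.4838
E[S²] = E[S]²(1+C_s²) = 0.0394²·(1+0.493) = 0.002318
Wq = λ·E[S²]/(2(1−ρ)) = 12.28·0.002318/(2·0.5162) = 0.02757 hr

Final: 0.02757 hr


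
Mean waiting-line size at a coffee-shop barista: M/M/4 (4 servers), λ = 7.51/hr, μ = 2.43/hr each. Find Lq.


a = λ/μ = 3.0905; ρ = a/4 = 0.7726
P₀ = 0.032782
Lq = P₀·a^c·ρ / (c!·(1−ρ)²) = 0.032782·91.22937·0.7726/(24·0.05170)
= 1.86243

Final: 1.86243


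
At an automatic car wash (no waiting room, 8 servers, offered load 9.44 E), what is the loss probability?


B(c,a) = (a^c/c!) / Σ_{k=0}^{c} a^k/k!
a^8/8! = 1564.067281
Σ terms (k=0..8): 1.00000 + 9.44000 + 44.55680 + 140.20540 + 330.88474 + 624.71038 + 982.87767 + 1325.48075 + 1564.06728 = 5023.223019
B = 1564.067281/5023.223019 = 0.311367

Final: 0.311367


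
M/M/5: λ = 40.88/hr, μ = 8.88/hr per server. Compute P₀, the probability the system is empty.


a = λ/μ = 40.88/8.88 = 4.6036; ρ = a/c = 0.9207
Σ_{k=0}^{4} a^k/k! (terms k=0..4) = 1.00000 + 4.60360 + 10.59658 + 16.26082 + 18.71460 = 51.17560
Tail: a^5/(5!(1−ρ)) = 2067.70990/(120·0.07928) = 217.34451
P₀ = 1/(51.17560 + 217.34451) = 1/268.52011 = 0.003724

Final: 0.003724


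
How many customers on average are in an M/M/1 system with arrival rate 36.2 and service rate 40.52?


ρ = λ/μ = 36.2/40.52 = 0.8934
L = ρ/(1−ρ) = 0.8934/(1 − 0.8934) = 0.8934/0.1066 = 8.3796

Final: 8.3796


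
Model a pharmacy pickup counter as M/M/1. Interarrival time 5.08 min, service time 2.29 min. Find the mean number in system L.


λ = 60/5.08 = 11.8110 /hr
μ = 60/2.29 = 26.2009 /hr
ρ = λ/μ = 11.8110/26.2009 = 0.4508
L = ρ/(1−ρ) = 0.4508/0.5492 = 0.8208

Final: 0.8208


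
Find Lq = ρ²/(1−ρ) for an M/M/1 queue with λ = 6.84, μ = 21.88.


ρ = 6.84/21.88 = 0.3126
Lq = ρ²/(1−ρ) = 0.09773/0.6874 = 0.1422

Final: 0.1422


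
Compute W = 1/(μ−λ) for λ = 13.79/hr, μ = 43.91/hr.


W = 1/(μ−λ) = 1/(43.91 − 13.79) = 1/30.12 = 0.03320 hr

Final: 0.03320 hr


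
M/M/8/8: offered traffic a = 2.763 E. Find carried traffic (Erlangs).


B(8,2.763) = 0.005328 (Erlang-B)
Carried load = a(1 − B) = 2.763·(1 − 0.005328) = 2.763·0.994672 = 2.7483 E

Final: 2.7483 Erlangs


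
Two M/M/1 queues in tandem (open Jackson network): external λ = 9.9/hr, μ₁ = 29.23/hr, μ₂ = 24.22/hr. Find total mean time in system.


Each node sees arrival rate λ = 9.9/hr (tandem ⇒ throughput preserved).
W₁ = 1/(μ₁−λ) = 1/(29.23−9.9) = 0.05173 hr
W₂ = 1/(μ₂−λ) = 1/(24.22−9.9) = 0.06983 hr
W_total = W₁ + W₂ = 0.05173 + 0.06983 = 0.12157 hr

Final: 0.12157 hr


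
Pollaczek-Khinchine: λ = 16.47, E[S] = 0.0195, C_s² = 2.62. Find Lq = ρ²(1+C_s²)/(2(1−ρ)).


ρ = λ·E[S] = 16.47·0.0195 = 0.3212
Lq = ρ²(1+C_s²)/(2(1−ρ)) = 0.1031·(1+2.62)/(2·0.6788)
= 0.1031·3.6200/1.3577 = 0.27502

Final: 0.27502


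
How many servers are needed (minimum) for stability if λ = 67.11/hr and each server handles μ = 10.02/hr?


Stability requires cμ > λ ⇔ c > λ/μ.
λ/μ = 67.11/10.02 = 6.6976
Minimum integer c = ⌊6.6976⌋ + 1 = 7
Check: 7·10.02 = 70.14 > 67.11, while 6·10.02 = 60.12 ≤ 67.11

Final: 7 servers


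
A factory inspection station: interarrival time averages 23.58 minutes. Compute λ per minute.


λ = 1/(interarrival time) in consistent units.
1 minute = 1 min, so λ = 1/23.58 = 0.04241 per minute

Final: 0.04241 /min


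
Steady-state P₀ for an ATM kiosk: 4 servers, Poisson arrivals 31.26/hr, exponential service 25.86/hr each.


a = λ/μ = 31.26/25.86 = 1.2088; ρ = a/c = 0.3022
Σ_{k=0}^{3} a^k/k! (terms k=0..3) = 1.00000 + 1.20882 + 0.73062 + 0.29439 = 3.23383
Tail: a^4/(4!(1−ρ)) = 2.13522/(24·0.6978) = 0.12750
P₀ = 1/(3.23383 + 0.12750) = 1/3.36133 = 0.297501

Final: 0.297501


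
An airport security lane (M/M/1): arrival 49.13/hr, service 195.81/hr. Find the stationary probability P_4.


ρ = 49.13/195.81 = 0.2509
P_n = (1−ρ)·ρ^n = (1 − 0.2509)·0.2509^4 = 0.7491·0.003963 = 0.002969

Final: 0.002969


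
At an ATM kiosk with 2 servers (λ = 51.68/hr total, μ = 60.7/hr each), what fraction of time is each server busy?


ρ = λ/(cμ) = 51.68/(2·60.7) = 51.68/121.40 = 0.4257

Final: 0.4257


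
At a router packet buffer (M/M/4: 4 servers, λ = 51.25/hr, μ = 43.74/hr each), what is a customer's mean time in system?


a = 1.1717; ρ = 0.2929; P₀ = 0.308900
Lq = P₀·a^c·ρ/(c!(1−ρ)²) = 0.01421
Wq = Lq/λ = 0.01421/51.25 = 0.0002773 hr
W = Wq + 1/μ = 0.0002773 + 0.02286 = 0.02314 hr

Final: 0.02314 hr


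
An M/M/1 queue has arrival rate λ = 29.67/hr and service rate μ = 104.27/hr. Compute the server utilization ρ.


ρ = λ/μ = 29.67/104.27 = 0.2845

Final: 0.2845


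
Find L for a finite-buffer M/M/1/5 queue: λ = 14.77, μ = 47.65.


ρ = 14.77/47.65 = 0.3100
L = ρ[1 − (K+1)ρ^K + Kρ^(K+1)] / [(1−ρ)(1−ρ^(K+1))]
Numerator: 0.3100·(1 − 6·0.002861 + 5·0.0008870) = 0.306021
Denominator: (0.6900)·(0.999113) = 0.689419
L = 0.306021/0.689419 = 0.4439

Final: 0.4439


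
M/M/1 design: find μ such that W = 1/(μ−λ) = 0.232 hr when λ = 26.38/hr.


W = 1/(μ−λ) ⇒ μ − λ = 1/W = 1/0.232 = 4.3103
μ = λ + 1/W = 26.38 + 4.3103 = 30.6903 per hr

Final: 30.6903 /hr


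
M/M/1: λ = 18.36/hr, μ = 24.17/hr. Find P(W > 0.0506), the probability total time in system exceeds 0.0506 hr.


W ~ Exponential(μ−λ) for M/M/1.
μ − λ = 24.17 − 18.36 = 5.8100
P(W > t) = e^{−(μ−λ)t} = e^{−0.2940} = 0.745287

Final: 0.745287


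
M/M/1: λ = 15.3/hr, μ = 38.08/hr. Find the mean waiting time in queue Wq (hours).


ρ = 15.3/38.08 = 0.4018
Wq = ρ/(μ−λ) = 0.4018/(38.08 − 15.3) = 0.4018/22.78 = 0.01764 hr

Final: 0.01764 hr


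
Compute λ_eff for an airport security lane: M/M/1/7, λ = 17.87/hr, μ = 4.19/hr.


ρ = 4.2649; P_K = (1−ρ)ρ^7/(1−ρ^8) = 0.765536
λ_eff = λ(1 − P_K) = 17.87·(1 − 0.765536) = 17.87·0.234464 = 4.1899 /hr

Final: 4.1899 /hr


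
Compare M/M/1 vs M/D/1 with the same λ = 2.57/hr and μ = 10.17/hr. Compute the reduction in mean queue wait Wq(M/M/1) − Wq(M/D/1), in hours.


ρ = 2.57/10.17 = 0.2527
Wq(M/M/1) = ρ/(μ−λ) = 0.2527/7.60 = 0.03325 hr
Wq(M/D/1) = ρ/(2(μ−λ)) = 0.01663 hr
Savings = 0.03325 − 0.01663 = 0.01663 hr

Final: 0.01663 hr


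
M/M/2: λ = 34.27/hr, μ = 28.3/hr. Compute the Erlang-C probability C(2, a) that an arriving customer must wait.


a = λ/μ = 1.2110; ρ = a/2 = 0.6055
P₀ = 0.245736 (from M/M/c formula)
C(c,a) = [a^c/(c!(1−ρ))]·P₀ = [1.46641/(2·0.3945)]·0.245736
= 1.85846·0.245736 = 0.456690

Final: 0.456690


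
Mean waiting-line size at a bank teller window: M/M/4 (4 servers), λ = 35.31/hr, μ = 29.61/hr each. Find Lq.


a = λ/μ = 1.1925; ρ = a/4 = 0.2981
P₀ = 0.302460
Lq = P₀·a^c·ρ / (c!·(1−ρ)²) = 0.302460·2.02226·0.2981/(24·0.49263)
= 0.01542

Final: 0.01542


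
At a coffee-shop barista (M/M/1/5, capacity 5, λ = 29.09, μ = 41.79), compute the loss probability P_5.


ρ = λ/μ = 29.09/41.79 = 0.6961
P_K = (1−ρ)ρ^K/(1−ρ^(K+1)) = (0.3039·0.163439)/(1 − 0.113770)
= 0.049669/0.886230 = 0.056046

Final: 0.056046


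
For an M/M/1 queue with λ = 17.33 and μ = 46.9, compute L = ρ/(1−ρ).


ρ = λ/μ = 17.33/46.9 = 0.3695
L = ρ/(1−ρ) = 0.3695/(1 − 0.3695) = 0.3695/0.6305 = 0.5861

Final: 0.5861


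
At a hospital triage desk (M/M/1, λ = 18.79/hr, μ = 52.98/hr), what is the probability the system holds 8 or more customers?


ρ = 18.79/52.98 = 0.3547
P(N ≥ n) = ρ^n = 0.3547^8 = 0.0002503

Final: 0.0002503


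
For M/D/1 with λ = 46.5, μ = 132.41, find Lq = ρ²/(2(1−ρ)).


ρ = 46.5/132.41 = 0.3512
M/D/1: Lq = ρ²/(2(1−ρ)) = 0.1233/(2·0.6488) = 0.09504

Final: 0.09504


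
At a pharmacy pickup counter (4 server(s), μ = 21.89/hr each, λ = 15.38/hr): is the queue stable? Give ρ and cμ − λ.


Total capacity cμ = 4·21.89 = 87.56/hr
ρ = λ/(cμ) = 15.38/87.56 = 0.1757
Stable ⇔ ρ < 1: YES
Spare capacity = cμ − λ = 87.56 − 15.38 = 72.18/hr

Final: ρ = 0.1757; stable; margin = 72.18/hr


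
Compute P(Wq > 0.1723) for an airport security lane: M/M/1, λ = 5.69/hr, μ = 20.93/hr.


ρ = 5.69/20.93 = 0.2719
P(Wq > t) = ρ·e^{−(μ−λ)t} = 0.2719·e^{−2.6259}
= 0.2719·0.072378 = 0.019677

Final: 0.019677


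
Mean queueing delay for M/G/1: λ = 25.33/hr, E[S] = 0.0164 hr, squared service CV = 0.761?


ρ = λ·E[S] = 25.33·0.0164 = 0.4154
E[S²] = E[S]²(1+C_s²) = 0.0164²·(1+0.761) = 0.0004736
Wq = λ·E[S²]/(2(1−ρ)) = 25.33·0.0004736/(2·0.5846) = 0.01026 hr

Final: 0.01026 hr


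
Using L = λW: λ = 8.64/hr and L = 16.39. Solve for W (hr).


W = L/λ = 16.39/8.64 = 1.8970 hr

Final: 1.8970 hr


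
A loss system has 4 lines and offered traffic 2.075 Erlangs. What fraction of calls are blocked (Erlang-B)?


B(c,a) = (a^c/c!) / Σ_{k=0}^{c} a^k/k!
a^4/4! = 0.772434
Σ terms (k=0..4): 1.00000 + 2.07500 + 2.15281 + 1.48903 + 0.77243 = 7.489275
B = 0.772434/7.489275 = 0.103139

Final: 0.103139


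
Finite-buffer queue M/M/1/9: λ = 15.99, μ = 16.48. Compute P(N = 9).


ρ = λ/μ = 15.99/16.48 = 0.9703
P_K = (1−ρ)ρ^K/(1−ρ^(K+1)) = (0.02973·0.762116)/(1 − 0.739456)
= 0.022660/0.260544 = 0.086972

Final: 0.086972


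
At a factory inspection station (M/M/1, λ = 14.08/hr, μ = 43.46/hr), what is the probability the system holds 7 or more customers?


ρ = 14.08/43.46 = 0.3240
P(N ≥ n) = ρ^n = 0.3240^7 = 0.0003746

Final: 0.0003746


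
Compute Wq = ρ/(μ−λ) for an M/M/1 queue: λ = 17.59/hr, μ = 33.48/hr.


ρ = 17.59/33.48 = 0.5254
Wq = ρ/(μ−λ) = 0.5254/(33.48 − 17.59) = 0.5254/15.89 = 0.03306 hr

Final: 0.03306 hr


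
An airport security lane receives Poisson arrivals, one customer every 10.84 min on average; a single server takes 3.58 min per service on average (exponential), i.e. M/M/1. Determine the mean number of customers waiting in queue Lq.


λ = 60/10.84 = 5.5351 /hr
μ = 60/3.58 = 16.7598 /hr
ρ = λ/μ = 5.5351/16.7598 = 0.3303
Lq = ρ²/(1−ρ) = 0.1091/0.6697 = 0.1629

Final: 0.1629


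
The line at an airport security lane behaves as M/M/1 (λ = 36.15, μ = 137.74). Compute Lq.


ρ = 36.15/137.74 = 0.2625
Lq = ρ²/(1−ρ) = 0.06888/0.7375 = 0.09339

Final: 0.09339


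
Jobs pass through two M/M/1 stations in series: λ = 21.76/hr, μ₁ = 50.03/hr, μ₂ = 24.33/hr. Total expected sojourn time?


Each node sees arrival rate λ = 21.76/hr (tandem ⇒ throughput preserved).
W₁ = 1/(μ₁−λ) = 1/(50.03−21.76) = 0.03537 hr
W₂ = 1/(μ₂−λ) = 1/(24.33−21.76) = 0.38911 hr
W_total = W₁ + W₂ = 0.03537 + 0.38911 = 0.42448 hr

Final: 0.42448 hr


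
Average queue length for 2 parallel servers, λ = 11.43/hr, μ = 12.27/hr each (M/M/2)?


a = λ/μ = 0.9315; ρ = a/2 = 0.4658
P₀ = 0.364470
Lq = P₀·a^c·ρ / (c!·(1−ρ)²) = 0.364470·0.86777·0.4658/(2·0.28540)
= 0.25808

Final: 0.25808


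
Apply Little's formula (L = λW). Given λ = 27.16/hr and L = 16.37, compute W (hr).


W = L/λ = 16.37/27.16 = 0.6027 hr

Final: 0.6027 hr


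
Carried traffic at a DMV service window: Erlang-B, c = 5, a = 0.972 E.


B(5,0.972) = 0.002737 (Erlang-B)
Carried load = a(1 − B) = 0.972·(1 − 0.002737) = 0.972·0.997263 = 0.9693 E

Final: 0.9693 Erlangs


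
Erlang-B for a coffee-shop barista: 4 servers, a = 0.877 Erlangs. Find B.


B(c,a) = (a^c/c!) / Σ_{k=0}^{c} a^k/k!
a^4/4! = 0.024648
Σ terms (k=0..4): 1.00000 + 0.87700 + 0.38456 + 0.11242 + 0.02465 = 2.398634
B = 0.024648/2.398634 = 0.010276

Final: 0.010276


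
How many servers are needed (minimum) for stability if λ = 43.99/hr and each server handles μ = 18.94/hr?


Stability requires cμ > λ ⇔ c > λ/μ.
λ/μ = 43.99/18.94 = 2.3226
Minimum integer c = ⌊2.3226⌋ + 1 = 3
Check: 3·18.94 = 56.82 > 43.99, while 2·18.94 = 37.88 ≤ 43.99

Final: 3 servers


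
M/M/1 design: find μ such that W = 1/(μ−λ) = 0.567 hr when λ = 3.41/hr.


W = 1/(μ−λ) ⇒ μ − λ = 1/W = 1/0.567 = 1.7637
μ = λ + 1/W = 3.41 + 1.7637 = 5.1737 per hr

Final: 5.1737 /hr


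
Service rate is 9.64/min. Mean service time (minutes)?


Mean service time = 1/μ = 1/9.64 minute = 0.10373 minute
In minutes: 0.10373 × 1 = 0.1037 min

Final: 0.1037 min


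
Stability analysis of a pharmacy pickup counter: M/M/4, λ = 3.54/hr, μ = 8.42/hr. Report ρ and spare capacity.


Total capacity cμ = 4·8.42 = 33.68/hr
ρ = λ/(cμ) = 3.54/33.68 = 0.1051
Stable ⇔ ρ < 1: YES
Spare capacity = cμ − λ = 33.68 − 3.54 = 30.14/hr

Final: ρ = 0.1051; stable; margin = 30.14/hr


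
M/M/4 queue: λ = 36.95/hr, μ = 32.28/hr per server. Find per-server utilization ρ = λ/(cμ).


ρ = λ/(cμ) = 36.95/(4·32.28) = 36.95/129.12 = 0.2862

Final: 0.2862


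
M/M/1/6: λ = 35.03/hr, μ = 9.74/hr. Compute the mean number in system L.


ρ = 35.03/9.74 = 3.5965
L = ρ[1 − (K+1)ρ^K + Kρ^(K+1)] / [(1−ρ)(1−ρ^(K+1))]
Numerator: 3.5965·(1 − 7·2164.148623 + 6·7783.380520) = 113477.932626
Denominator: (-2.5965)·(-7782.380520) = 20207.022930
L = 113477.932626/20207.022930 = 5.6158

Final: 5.6158


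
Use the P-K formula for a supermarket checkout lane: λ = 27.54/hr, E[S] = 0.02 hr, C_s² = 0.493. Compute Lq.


ρ = λ·E[S] = 27.54·0.02 = 0.5508
Lq = ρ²(1+C_s²)/(2(1−ρ)) = 0.3034·(1+0.493)/(2·0.4492)
= 0.3034·1.4930/0.8984 = 0.50417

Final: 0.50417


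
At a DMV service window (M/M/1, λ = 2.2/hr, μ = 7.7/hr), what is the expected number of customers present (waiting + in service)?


ρ = λ/μ = 2.2/7.7 = 0.2857
L = ρ/(1−ρ) = 0.2857/(1 − 0.2857) = 0.2857/0.7143 = 0.4000

Final: 0.4000


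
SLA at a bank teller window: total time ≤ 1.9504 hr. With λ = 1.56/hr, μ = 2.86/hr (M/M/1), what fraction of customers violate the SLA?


W ~ Exponential(μ−λ) for M/M/1.
μ − λ = 2.86 − 1.56 = 1.3000
P(W > t) = e^{−(μ−λ)t} = e^{−2.5355} = 0.079221

Final: 0.079221


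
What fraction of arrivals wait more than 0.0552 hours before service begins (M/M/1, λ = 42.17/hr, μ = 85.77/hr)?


ρ = 42.17/85.77 = 0.4917
P(Wq > t) = ρ·e^{−(μ−λ)t} = 0.4917·e^{−2.4067}
= 0.4917·0.090110 = 0.044304

Final: 0.044304


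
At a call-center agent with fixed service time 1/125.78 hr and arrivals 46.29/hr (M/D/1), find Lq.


ρ = 46.29/125.78 = 0.3680
M/D/1: Lq = ρ²/(2(1−ρ)) = 0.1354/(2·0.6320) = 0.10716

Final: 0.10716


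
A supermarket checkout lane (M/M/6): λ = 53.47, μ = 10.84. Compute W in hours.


a = 4.9327; ρ = 0.8221; P₀ = 0.005011
Lq = P₀·a^c·ρ/(c!(1−ρ)²) = 2.60434
Wq = Lq/λ = 2.60434/53.47 = 0.04871 hr
W = Wq + 1/μ = 0.04871 + 0.09225 = 0.14096 hr

Final: 0.14096 hr


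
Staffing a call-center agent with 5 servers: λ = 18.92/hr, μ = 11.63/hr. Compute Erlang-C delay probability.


a = λ/μ = 1.6268; ρ = a/5 = 0.3254
P₀ = 0.196067 (from M/M/c formula)
C(c,a) = [a^c/(c!(1−ρ))]·P₀ = [11.39481/(120·0.6746)]·0.196067
= 0.14075·0.196067 = 0.027597

Final: 0.027597


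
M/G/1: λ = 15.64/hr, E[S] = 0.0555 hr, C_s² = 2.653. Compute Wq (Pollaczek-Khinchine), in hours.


ρ = λ·E[S] = 15.64·0.0555 = 0.8680
E[S²] = E[S]²(1+C_s²) = 0.0555²·(1+2.653) = 0.011252
Wq = λ·E[S²]/(2(1−ρ)) = 15.64·0.011252/(2·0.1320) = 0.66671 hr

Final: 0.66671 hr


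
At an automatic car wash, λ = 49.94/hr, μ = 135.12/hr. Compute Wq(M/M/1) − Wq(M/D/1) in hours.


ρ = 49.94/135.12 = 0.3696
Wq(M/M/1) = ρ/(μ−λ) = 0.3696/85.18 = 0.004339 hr
Wq(M/D/1) = ρ/(2(μ−λ)) = 0.002170 hr
Savings = 0.004339 − 0.002170 = 0.002170 hr

Final: 0.002170 hr


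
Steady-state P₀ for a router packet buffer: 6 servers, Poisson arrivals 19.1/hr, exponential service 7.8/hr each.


a = λ/μ = 19.1/7.8 = 2.4487; ρ = a/c = 0.4081
Σ_{k=0}^{5} a^k/k! (terms k=0..5) = 1.00000 + 2.44872 + 2.99811 + 2.44718 + 1.49811 + 0.73369 = 11.12580
Tail: a^6/(6!(1−ρ)) = 215.59197/(720·0.5919) = 0.50590
P₀ = 1/(11.12580 + 0.50590) = 1/11.63170 = 0.085972

Final: 0.085972


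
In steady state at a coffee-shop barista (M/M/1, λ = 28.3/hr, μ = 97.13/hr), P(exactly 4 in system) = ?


ρ = 28.3/97.13 = 0.2914
P_n = (1−ρ)·ρ^n = (1 − 0.2914)·0.2914^4 = 0.7086·0.007207 = 0.005107

Final: 0.005107


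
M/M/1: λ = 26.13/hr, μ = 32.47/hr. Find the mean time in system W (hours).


W = 1/(μ−λ) = 1/(32.47 − 26.13) = 1/6.34 = 0.1577 hr

Final: 0.1577 hr


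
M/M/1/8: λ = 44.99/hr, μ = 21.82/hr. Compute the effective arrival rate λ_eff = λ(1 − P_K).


ρ = 2.0619; P_K = (1−ρ)ρ^8/(1−ρ^9) = 0.515769
λ_eff = λ(1 − P_K) = 44.99·(1 − 0.515769) = 44.99·0.484231 = 21.7855 /hr

Final: 21.7855 /hr


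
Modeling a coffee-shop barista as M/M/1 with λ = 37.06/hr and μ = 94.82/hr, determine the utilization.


ρ = λ/μ = 37.06/94.82 = 0.3908

Final: 0.3908


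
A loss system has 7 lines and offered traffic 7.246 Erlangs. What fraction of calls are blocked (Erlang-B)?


B(c,a) = (a^c/c!) / Σ_{k=0}^{c} a^k/k!
a^7/7! = 208.093144
Σ terms (k=0..7): 1.00000 + 7.24600 + 26.25226 + 63.40795 + 114.86351 + 166.46020 + 201.02843 + 208.09314 = 788.351491
B = 208.093144/788.351491 = 0.263960

Final: 0.263960


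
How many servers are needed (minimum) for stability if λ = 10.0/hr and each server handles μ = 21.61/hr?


Stability requires cμ > λ ⇔ c > λ/μ.
λ/μ = 10.0/21.61 = 0.4627
Minimum integer c = ⌊0.4627⌋ + 1 = 1
Check: 1·21.61 = 21.61 > 10.0, while 0·21.61 = 0.00 ≤ 10.0

Final: 1 servers


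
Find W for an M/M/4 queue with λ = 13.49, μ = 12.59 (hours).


a = 1.0715; ρ = 0.2679; P₀ = 0.341814
Lq = P₀·a^c·ρ/(c!(1−ρ)²) = 0.009382
Wq = Lq/λ = 0.009382/13.49 = 0.0006954 hr
W = Wq + 1/μ = 0.0006954 + 0.07943 = 0.08012 hr

Final: 0.08012 hr
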